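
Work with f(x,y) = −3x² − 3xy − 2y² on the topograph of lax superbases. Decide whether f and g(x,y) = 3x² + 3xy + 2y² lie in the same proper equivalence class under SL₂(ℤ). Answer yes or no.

D₁ = -15, D₂ = -15
f is negative-definite; reduce −f:
−f: flip: (3,3,2)→(2,-3,3)
−f: translate: b→1 (≡-3 mod 4), so (2,-3,3)→(2,1,2)
−f: reduced (well bottom): (2,1,2) with a≤c, −a<b≤a
flip sign back: reduced form of f is (-2,-1,-2)
g: flip: (3,3,2)→(2,-3,3)
g: translate: b→1 (≡-3 mod 4), so (2,-3,3)→(2,1,2)
g: reduced (well bottom): (2,1,2) with a≤c, −a<b≤a
reduced forms (-2, -1, -2) vs (2, 1, 2) ⇒ inequivalent

no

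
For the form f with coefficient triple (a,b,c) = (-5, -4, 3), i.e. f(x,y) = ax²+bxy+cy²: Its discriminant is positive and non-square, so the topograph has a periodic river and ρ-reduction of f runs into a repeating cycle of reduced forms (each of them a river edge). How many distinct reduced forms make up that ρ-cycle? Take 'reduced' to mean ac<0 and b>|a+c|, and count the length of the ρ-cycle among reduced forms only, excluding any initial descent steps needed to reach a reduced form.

D = 76, ⌊√D⌋ = 8
descent: ρ → (3,4,-5)  [lands on river]
river: ρ → (-5,6,2)
river: ρ → (2,6,-5)
river: ρ → (-5,4,3)
river: ρ → (3,8,-1)
river: ρ → (-1,8,3)
ρ-cycle length = 6 (tail of 1 descent step not counted)

6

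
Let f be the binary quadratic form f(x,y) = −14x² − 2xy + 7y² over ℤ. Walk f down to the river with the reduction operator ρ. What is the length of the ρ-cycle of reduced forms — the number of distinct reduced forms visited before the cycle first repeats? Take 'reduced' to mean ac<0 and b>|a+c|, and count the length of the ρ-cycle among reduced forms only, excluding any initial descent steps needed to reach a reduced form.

D = 396, ⌊√D⌋ = 19
descent: ρ → (7,16,-5)  [lands on river]
river: ρ → (-5,14,10)
river: ρ → (10,6,-9)
river: ρ → (-9,12,7)
ρ-cycle length = 4 (tail of 1 descent step not counted)

4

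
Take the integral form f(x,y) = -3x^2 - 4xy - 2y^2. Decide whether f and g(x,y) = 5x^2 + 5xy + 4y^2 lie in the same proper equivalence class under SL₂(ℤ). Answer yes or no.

D₁ = -8, D₂ = -55
discriminants differ ⇒ not SL₂(ℤ)-equivalent

no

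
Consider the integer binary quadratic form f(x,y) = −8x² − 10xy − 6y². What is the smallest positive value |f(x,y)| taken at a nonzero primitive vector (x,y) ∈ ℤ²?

translate: b→-6 (≡10 mod 16), so (8,10,6)→(8,-6,4)
flip: (8,-6,4)→(4,6,8)
translate: b→-2 (≡6 mod 8), so (4,6,8)→(4,-2,6)
reduced (well bottom): (4,-2,6) with a≤c, −a<b≤a
well minimum |f| = |-4| = 4 (negative-definite)

4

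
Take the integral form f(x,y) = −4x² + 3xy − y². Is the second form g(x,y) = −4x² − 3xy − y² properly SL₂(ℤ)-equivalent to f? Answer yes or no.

D₁ = -7, D₂ = -7
f is negative-definite; reduce −f:
−f: flip: (4,-3,1)→(1,3,4)
−f: translate: b→1 (≡3 mod 2), so (1,3,4)→(1,1,2)
−f: reduced (well bottom): (1,1,2) with a≤c, −a<b≤a
flip sign back: reduced form of f is (-1,-1,-2)
g is negative-definite; reduce −g:
−g: flip: (4,3,1)→(1,-3,4)
−g: translate: b→1 (≡-3 mod 2), so (1,-3,4)→(1,1,2)
−g: reduced (well bottom): (1,1,2) with a≤c, −a<b≤a
flip sign back: reduced form of g is (-1,-1,-2)
reduced forms (-1, -1, -2) vs (-1, -1, -2) ⇒ equivalent

yes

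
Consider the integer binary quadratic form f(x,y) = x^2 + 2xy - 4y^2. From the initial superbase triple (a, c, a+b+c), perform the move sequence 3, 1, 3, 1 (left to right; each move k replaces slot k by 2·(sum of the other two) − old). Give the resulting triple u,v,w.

start (1,-4,-1) = (f(1,0),f(0,1),f(1,1))
replace slot 3: 2·(1+(-4)) − (-1) = -5 → (1,-4,-5)
replace slot 1: 2·((-4)+(-5)) − 1 = -19 → (-19,-4,-5)
replace slot 3: 2·((-19)+(-4)) − (-5) = -41 → (-19,-4,-41)
replace slot 1: 2·((-4)+(-41)) − (-19) = -71 → (-71,-4,-41)

-71,-4,-41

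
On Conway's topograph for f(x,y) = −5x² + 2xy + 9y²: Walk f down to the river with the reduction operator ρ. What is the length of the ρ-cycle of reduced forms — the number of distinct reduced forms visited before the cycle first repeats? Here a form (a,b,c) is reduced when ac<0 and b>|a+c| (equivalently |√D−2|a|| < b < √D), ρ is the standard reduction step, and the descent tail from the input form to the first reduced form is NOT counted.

D = 184, ⌊√D⌋ = 13
descent: ρ → (9,-2,-5)
descent: ρ → (-5,12,2)  [lands on river]
river: ρ → (2,12,-5)
river: ρ → (-5,8,6)
river: ρ → (6,4,-7)
river: ρ → (-7,10,3)
river: ρ → (3,8,-10)
river: ρ → (-10,12,1)
river: ρ → (1,12,-10)
river: ρ → (-10,8,3)
river: ρ → (3,10,-7)
river: ρ → (-7,4,6)
river: ρ → (6,8,-5)
ρ-cycle length = 12 (tail of 2 descent steps not counted)

12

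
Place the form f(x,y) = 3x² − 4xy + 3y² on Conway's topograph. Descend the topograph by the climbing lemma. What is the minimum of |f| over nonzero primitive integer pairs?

translate: b→2 (≡-4 mod 6), so (3,-4,3)→(3,2,2)
flip: (3,2,2)→(2,-2,3)
translate: b→2 (≡-2 mod 4), so (2,-2,3)→(2,2,3)
reduced (well bottom): (2,2,3) with a≤c, −a<b≤a
well minimum = a = 2

2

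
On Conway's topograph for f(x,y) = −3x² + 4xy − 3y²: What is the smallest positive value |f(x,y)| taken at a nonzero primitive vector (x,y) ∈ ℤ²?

translate: b→2 (≡-4 mod 6), so (3,-4,3)→(3,2,2)
flip: (3,2,2)→(2,-2,3)
translate: b→2 (≡-2 mod 4), so (2,-2,3)→(2,2,3)
reduced (well bottom): (2,2,3) with a≤c, −a<b≤a
well minimum |f| = |-2| = 2 (negative-definite)

2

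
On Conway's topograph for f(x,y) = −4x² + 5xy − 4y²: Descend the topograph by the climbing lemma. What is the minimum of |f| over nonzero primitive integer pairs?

translate: b→3 (≡-5 mod 8), so (4,-5,4)→(4,3,3)
flip: (4,3,3)→(3,-3,4)
translate: b→3 (≡-3 mod 6), so (3,-3,4)→(3,3,4)
reduced (well bottom): (3,3,4) with a≤c, −a<b≤a
well minimum |f| = |-3| = 3 (negative-definite)

3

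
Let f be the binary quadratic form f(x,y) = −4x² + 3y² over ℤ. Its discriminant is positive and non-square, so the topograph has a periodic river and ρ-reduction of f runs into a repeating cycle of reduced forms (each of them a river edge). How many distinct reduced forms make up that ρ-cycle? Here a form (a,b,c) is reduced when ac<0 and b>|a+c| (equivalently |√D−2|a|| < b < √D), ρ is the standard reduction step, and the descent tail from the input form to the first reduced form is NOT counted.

D = 48, ⌊√D⌋ = 6
descent: ρ → (3,6,-1)  [lands on river]
river: ρ → (-1,6,3)
ρ-cycle length = 2 (tail of 1 descent step not counted)

2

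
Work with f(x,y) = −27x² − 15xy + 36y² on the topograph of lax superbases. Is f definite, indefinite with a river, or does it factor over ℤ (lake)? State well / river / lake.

D = b²−4ac = (-15)² − 4·(-27)·36 = 4113
D > 0 non-square ⇒ indefinite ⇒ periodic river

river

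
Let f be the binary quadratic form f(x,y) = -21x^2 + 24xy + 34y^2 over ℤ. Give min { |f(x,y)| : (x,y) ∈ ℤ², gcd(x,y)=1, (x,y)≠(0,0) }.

river: ρ → (34,44,-11)
river: ρ → (-11,44,34)
river: ρ → (34,24,-21)
river: ρ → (-21,18,37)
river: ρ → (37,56,-2)
river: ρ → (-2,56,37)
river: ρ → (37,18,-21)
river: ρ → (-21,24,34)
closes: descent 0, river 8
min |a| on river = 2

2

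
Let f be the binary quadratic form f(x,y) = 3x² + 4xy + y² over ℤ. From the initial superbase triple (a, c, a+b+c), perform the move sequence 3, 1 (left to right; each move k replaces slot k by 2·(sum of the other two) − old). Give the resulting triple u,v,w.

start (3,1,8) = (f(1,0),f(0,1),f(1,1))
replace slot 3: 2·(3+1) − 8 = 0 → (3,1,0)
replace slot 1: 2·(1+0) − 3 = -1 → (-1,1,0)

-1,1,0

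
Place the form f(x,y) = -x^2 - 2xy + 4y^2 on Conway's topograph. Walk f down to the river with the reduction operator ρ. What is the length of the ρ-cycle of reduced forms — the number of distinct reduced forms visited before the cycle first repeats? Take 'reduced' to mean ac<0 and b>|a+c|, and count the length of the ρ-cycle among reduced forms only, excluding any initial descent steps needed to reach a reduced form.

D = 20, ⌊√D⌋ = 4
descent: ρ → (4,2,-1)
descent: ρ → (-1,4,1)  [lands on river]
river: ρ → (1,4,-1)
ρ-cycle length = 2 (tail of 2 descent steps not counted)

2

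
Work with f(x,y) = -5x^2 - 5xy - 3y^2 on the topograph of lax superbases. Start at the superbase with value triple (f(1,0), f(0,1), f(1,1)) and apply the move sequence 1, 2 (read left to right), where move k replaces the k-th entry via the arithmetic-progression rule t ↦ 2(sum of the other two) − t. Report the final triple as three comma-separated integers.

start (-5,-3,-13) = (f(1,0),f(0,1),f(1,1))
replace slot 1: 2·((-3)+(-13)) − (-5) = -27 → (-27,-3,-13)
replace slot 2: 2·((-27)+(-13)) − (-3) = -77 → (-27,-77,-13)

-27,-77,-13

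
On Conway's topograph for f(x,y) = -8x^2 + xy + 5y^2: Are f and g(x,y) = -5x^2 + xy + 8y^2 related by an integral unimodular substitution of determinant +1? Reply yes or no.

D₁ = 161, D₂ = 161
river cycle of f (length 10): (5, 9, -4), (-4, 7, 7), (7, 7, -4), (-4, 9, 5), (5, 11, -2), (-2, 9, 10), (10, 11, -1), (-1, 11, 10), (10, 9, -2), (-2, 11, 5)
river cycle of g (length 10): (-5, 11, 2), (2, 9, -10), (-10, 11, 1), (1, 11, -10), (-10, 9, 2), (2, 11, -5), (-5, 9, 4), (4, 7, -7), (-7, 7, 4), (4, 9, -5)
cycles differ ⇒ inequivalent

no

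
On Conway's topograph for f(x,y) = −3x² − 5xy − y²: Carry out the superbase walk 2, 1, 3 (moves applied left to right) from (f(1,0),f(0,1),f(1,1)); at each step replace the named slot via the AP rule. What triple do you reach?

start (-3,-1,-9) = (f(1,0),f(0,1),f(1,1))
replace slot 2: 2·((-3)+(-9)) − (-1) = -23 → (-3,-23,-9)
replace slot 1: 2·((-23)+(-9)) − (-3) = -61 → (-61,-23,-9)
replace slot 3: 2·((-61)+(-23)) − (-9) = -159 → (-61,-23,-159)

-61,-23,-159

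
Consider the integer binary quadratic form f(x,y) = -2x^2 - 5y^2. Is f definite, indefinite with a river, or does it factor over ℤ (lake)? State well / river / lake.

D = b²−4ac = 0² − 4·(-2)·(-5) = -40
D < 0 ⇒ definite ⇒ every region one sign ⇒ single well

well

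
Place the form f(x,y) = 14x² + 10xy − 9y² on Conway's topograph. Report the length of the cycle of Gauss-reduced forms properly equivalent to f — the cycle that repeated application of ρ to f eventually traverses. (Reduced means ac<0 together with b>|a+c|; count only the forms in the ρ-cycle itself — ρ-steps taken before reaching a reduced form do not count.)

D = 604, ⌊√D⌋ = 24
river: ρ → (-9,8,15)
river: ρ → (15,22,-2)
river: ρ → (-2,22,15)
river: ρ → (15,8,-9)
river: ρ → (-9,10,14)
river: ρ → (14,18,-5)
river: ρ → (-5,22,6)
river: ρ → (6,14,-17)
river: ρ → (-17,20,3)
river: ρ → (3,22,-10)
river: ρ → (-10,18,7)
river: ρ → (7,24,-1)
river: ρ → (-1,24,7)
river: ρ → (7,18,-10)
river: ρ → (-10,22,3)
river: ρ → (3,20,-17)
river: ρ → (-17,14,6)
river: ρ → (6,22,-5)
river: ρ → (-5,18,14)
river: ρ → (14,10,-9)
ρ-cycle length = 20 (tail of 0 descent steps not counted)

20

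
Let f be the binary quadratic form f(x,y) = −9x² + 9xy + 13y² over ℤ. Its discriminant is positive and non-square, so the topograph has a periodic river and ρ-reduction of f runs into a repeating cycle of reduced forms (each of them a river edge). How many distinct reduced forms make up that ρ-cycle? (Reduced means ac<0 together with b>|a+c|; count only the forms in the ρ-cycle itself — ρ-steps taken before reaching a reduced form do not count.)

D = 549, ⌊√D⌋ = 23
river: ρ → (13,17,-5)
river: ρ → (-5,23,1)
river: ρ → (1,23,-5)
river: ρ → (-5,17,13)
river: ρ → (13,9,-9)
river: ρ → (-9,9,13)
ρ-cycle length = 6 (tail of 0 descent steps not counted)

6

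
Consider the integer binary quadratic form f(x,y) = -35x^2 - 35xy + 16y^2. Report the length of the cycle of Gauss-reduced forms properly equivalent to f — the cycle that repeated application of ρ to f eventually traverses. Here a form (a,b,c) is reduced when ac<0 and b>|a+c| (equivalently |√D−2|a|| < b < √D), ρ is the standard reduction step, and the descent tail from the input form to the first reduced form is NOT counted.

D = 3465, ⌊√D⌋ = 58
descent: ρ → (16,35,-35)  [lands on river]
river: ρ → (-35,35,16)
river: ρ → (16,29,-41)
river: ρ → (-41,53,4)
river: ρ → (4,51,-54)
river: ρ → (-54,57,1)
river: ρ → (1,57,-54)
river: ρ → (-54,51,4)
river: ρ → (4,53,-41)
river: ρ → (-41,29,16)
ρ-cycle length = 10 (tail of 1 descent step not counted)

10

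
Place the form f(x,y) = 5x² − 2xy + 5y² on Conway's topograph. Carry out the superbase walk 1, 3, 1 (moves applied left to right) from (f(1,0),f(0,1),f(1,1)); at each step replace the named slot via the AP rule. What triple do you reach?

start (5,5,8) = (f(1,0),f(0,1),f(1,1))
replace slot 1: 2·(5+8) − 5 = 21 → (21,5,8)
replace slot 3: 2·(21+5) − 8 = 44 → (21,5,44)
replace slot 1: 2·(5+44) − 21 = 77 → (77,5,44)

77,5,44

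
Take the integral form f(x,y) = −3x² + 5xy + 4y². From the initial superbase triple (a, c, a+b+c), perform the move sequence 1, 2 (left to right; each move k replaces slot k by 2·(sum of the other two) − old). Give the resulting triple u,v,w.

start (-3,4,6) = (f(1,0),f(0,1),f(1,1))
replace slot 1: 2·(4+6) − (-3) = 23 → (23,4,6)
replace slot 2: 2·(23+6) − 4 = 54 → (23,54,6)

23,54,6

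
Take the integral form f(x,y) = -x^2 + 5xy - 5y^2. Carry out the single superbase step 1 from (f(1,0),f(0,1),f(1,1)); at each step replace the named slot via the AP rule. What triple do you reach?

start (-1,-5,-1) = (f(1,0),f(0,1),f(1,1))
replace slot 1: 2·((-5)+(-1)) − (-1) = -11 → (-11,-5,-1)

-11,-5,-1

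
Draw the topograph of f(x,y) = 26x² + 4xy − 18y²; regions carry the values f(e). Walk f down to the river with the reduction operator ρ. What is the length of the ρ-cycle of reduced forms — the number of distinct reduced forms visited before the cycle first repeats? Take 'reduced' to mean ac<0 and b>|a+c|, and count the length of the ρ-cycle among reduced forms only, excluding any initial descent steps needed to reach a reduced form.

D = 1888, ⌊√D⌋ = 43
descent: ρ → (-18,32,12)  [lands on river]
river: ρ → (12,40,-6)
river: ρ → (-6,32,36)
river: ρ → (36,40,-2)
river: ρ → (-2,40,36)
river: ρ → (36,32,-6)
river: ρ → (-6,40,12)
river: ρ → (12,32,-18)
river: ρ → (-18,40,4)
river: ρ → (4,40,-18)
ρ-cycle length = 10 (tail of 1 descent step not counted)

10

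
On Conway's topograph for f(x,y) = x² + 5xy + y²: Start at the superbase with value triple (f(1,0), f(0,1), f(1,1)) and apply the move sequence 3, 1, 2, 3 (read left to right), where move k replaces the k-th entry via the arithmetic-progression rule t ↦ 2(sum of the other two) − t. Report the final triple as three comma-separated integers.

start (1,1,7) = (f(1,0),f(0,1),f(1,1))
replace slot 3: 2·(1+1) − 7 = -3 → (1,1,-3)
replace slot 1: 2·(1+(-3)) − 1 = -5 → (-5,1,-3)
replace slot 2: 2·((-5)+(-3)) − 1 = -17 → (-5,-17,-3)
replace slot 3: 2·((-5)+(-17)) − (-3) = -41 → (-5,-17,-41)

-5,-17,-41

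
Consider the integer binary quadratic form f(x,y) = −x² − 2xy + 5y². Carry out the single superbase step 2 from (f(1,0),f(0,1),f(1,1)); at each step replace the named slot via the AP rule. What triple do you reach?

start (-1,5,2) = (f(1,0),f(0,1),f(1,1))
replace slot 2: 2·((-1)+2) − 5 = -3 → (-1,-3,2)

-1,-3,2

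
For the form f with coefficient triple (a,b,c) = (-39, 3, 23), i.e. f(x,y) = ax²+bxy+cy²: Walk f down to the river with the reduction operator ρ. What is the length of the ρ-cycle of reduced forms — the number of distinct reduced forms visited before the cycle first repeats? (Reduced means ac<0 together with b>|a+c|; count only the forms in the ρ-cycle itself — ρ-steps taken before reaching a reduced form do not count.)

D = 3597, ⌊√D⌋ = 59
descent: ρ → (23,43,-19)  [lands on river]
river: ρ → (-19,33,33)
river: ρ → (33,33,-19)
river: ρ → (-19,43,23)
river: ρ → (23,49,-13)
river: ρ → (-13,55,11)
river: ρ → (11,55,-13)
river: ρ → (-13,49,23)
ρ-cycle length = 8 (tail of 1 descent step not counted)

8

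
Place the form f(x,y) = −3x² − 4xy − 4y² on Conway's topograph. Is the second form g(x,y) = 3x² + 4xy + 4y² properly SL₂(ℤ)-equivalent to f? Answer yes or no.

D₁ = -32, D₂ = -32
f is negative-definite; reduce −f:
−f: translate: b→-2 (≡4 mod 6), so (3,4,4)→(3,-2,3)
−f: flip: (3,-2,3)→(3,2,3)
−f: reduced (well bottom): (3,2,3) with a≤c, −a<b≤a
flip sign back: reduced form of f is (-3,-2,-3)
g: translate: b→-2 (≡4 mod 6), so (3,4,4)→(3,-2,3)
g: flip: (3,-2,3)→(3,2,3)
g: reduced (well bottom): (3,2,3) with a≤c, −a<b≤a
reduced forms (-3, -2, -3) vs (3, 2, 3) ⇒ inequivalent

no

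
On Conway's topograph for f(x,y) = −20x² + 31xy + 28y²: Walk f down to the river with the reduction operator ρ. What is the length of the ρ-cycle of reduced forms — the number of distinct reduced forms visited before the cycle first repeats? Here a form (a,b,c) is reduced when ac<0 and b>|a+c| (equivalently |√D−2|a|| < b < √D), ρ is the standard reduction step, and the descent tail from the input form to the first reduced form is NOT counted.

D = 3201, ⌊√D⌋ = 56
river: ρ → (28,25,-23)
river: ρ → (-23,21,30)
river: ρ → (30,39,-14)
river: ρ → (-14,45,21)
river: ρ → (21,39,-20)
river: ρ → (-20,41,19)
river: ρ → (19,35,-26)
river: ρ → (-26,17,28)
river: ρ → (28,39,-15)
river: ρ → (-15,51,10)
river: ρ → (10,49,-20)
river: ρ → (-20,31,28)
ρ-cycle length = 12 (tail of 0 descent steps not counted)

12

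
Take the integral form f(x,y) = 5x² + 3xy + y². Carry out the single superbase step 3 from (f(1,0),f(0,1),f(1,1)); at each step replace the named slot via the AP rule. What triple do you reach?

start (5,1,9) = (f(1,0),f(0,1),f(1,1))
replace slot 3: 2·(5+1) − 9 = 3 → (5,1,3)

5,1,3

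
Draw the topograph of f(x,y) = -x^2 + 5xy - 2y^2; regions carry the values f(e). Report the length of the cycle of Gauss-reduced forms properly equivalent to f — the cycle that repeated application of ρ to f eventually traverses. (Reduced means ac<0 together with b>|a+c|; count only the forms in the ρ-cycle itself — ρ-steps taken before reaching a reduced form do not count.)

D = 17, ⌊√D⌋ = 4
descent: ρ → (-2,3,1)  [lands on river]
river: ρ → (1,3,-2)
river: ρ → (-2,1,2)
river: ρ → (2,3,-1)
river: ρ → (-1,3,2)
river: ρ → (2,1,-2)
ρ-cycle length = 6 (tail of 1 descent step not counted)

6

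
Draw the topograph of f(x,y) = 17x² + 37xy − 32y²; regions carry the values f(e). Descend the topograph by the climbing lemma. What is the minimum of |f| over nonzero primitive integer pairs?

river: ρ → (-32,27,22)
river: ρ → (22,17,-37)
river: ρ → (-37,57,2)
river: ρ → (2,59,-8)
river: ρ → (-8,53,23)
river: ρ → (23,39,-22)
river: ρ → (-22,49,13)
river: ρ → (13,55,-10)
river: ρ → (-10,45,38)
river: ρ → (38,31,-17)
river: ρ → (-17,37,32)
river: ρ → (32,27,-22)
river: ρ → (-22,17,37)
river: ρ → (37,57,-2)
river: ρ → (-2,59,8)
river: ρ → (8,53,-23)
river: ρ → (-23,39,22)
river: ρ → (22,49,-13)
river: ρ → (-13,55,10)
river: ρ → (10,45,-38)
river: ρ → (-38,31,17)
river: ρ → (17,37,-32)
closes: descent 0, river 22
min |a| on river = 2

2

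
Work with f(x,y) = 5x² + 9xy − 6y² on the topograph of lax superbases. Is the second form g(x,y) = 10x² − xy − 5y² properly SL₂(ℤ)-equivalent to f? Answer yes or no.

D₁ = 201, D₂ = 201
river cycle of f (length 14): (-6, 3, 8), (8, 13, -1), (-1, 13, 8), (8, 3, -6), (-6, 9, 5), (5, 11, -4), (-4, 13, 2), (2, 11, -10), (-10, 9, 3), (3, 9, -10), … (4 more)
river cycle of g (length 14): (-5, 11, 4), (4, 13, -2), (-2, 11, 10), (10, 9, -3), (-3, 9, 10), (10, 11, -2), (-2, 13, 4), (4, 11, -5), (-5, 9, 6), (6, 3, -8), … (4 more)
cycles differ ⇒ inequivalent

no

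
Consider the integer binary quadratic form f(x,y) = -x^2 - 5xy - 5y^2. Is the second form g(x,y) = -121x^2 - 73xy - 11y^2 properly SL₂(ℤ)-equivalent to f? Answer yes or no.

D₁ = 5, D₂ = 5
river cycle of f (length 2): (-1, 1, 1), (1, 1, -1)
river cycle of g (length 2): (-1, 1, 1), (1, 1, -1)
cycles coincide ⇒ equivalent

yes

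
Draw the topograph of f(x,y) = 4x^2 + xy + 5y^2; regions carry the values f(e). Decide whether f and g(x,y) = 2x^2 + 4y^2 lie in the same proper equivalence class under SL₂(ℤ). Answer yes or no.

D₁ = -79, D₂ = -32
discriminants differ ⇒ not SL₂(ℤ)-equivalent

no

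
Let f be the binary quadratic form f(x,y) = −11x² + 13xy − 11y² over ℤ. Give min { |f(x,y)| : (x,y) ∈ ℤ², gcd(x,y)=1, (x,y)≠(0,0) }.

translate: b→9 (≡-13 mod 22), so (11,-13,11)→(11,9,9)
flip: (11,9,9)→(9,-9,11)
translate: b→9 (≡-9 mod 18), so (9,-9,11)→(9,9,11)
reduced (well bottom): (9,9,11) with a≤c, −a<b≤a
well minimum |f| = |-9| = 9 (negative-definite)

9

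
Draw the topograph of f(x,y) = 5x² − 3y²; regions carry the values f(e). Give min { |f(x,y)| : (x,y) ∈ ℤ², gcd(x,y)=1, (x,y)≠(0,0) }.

descent: ρ → (-3,6,2)  [lands on river]
river: ρ → (2,6,-3)
closes: descent 1, river 2
min |a| on river = 2

2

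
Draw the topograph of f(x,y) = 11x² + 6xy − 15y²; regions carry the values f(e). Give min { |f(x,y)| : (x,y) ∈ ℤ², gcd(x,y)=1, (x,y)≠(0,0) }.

river: ρ → (-15,24,2)
river: ρ → (2,24,-15)
river: ρ → (-15,6,11)
river: ρ → (11,16,-10)
river: ρ → (-10,24,3)
river: ρ → (3,24,-10)
river: ρ → (-10,16,11)
river: ρ → (11,6,-15)
closes: descent 0, river 8
min |a| on river = 2

2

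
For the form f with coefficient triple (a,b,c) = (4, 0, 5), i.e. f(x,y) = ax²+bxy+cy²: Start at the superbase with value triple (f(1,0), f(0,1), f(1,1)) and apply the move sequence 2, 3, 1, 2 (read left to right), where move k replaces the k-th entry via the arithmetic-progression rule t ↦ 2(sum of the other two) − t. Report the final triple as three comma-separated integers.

start (4,5,9) = (f(1,0),f(0,1),f(1,1))
replace slot 2: 2·(4+9) − 5 = 21 → (4,21,9)
replace slot 3: 2·(4+21) − 9 = 41 → (4,21,41)
replace slot 1: 2·(21+41) − 4 = 120 → (120,21,41)
replace slot 2: 2·(120+41) − 21 = 301 → (120,301,41)

120,301,41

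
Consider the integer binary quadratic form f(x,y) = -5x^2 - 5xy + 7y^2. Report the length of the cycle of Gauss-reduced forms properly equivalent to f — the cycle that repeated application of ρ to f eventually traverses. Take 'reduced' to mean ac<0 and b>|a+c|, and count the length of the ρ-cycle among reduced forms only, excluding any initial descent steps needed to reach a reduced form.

D = 165, ⌊√D⌋ = 12
descent: ρ → (7,5,-5)  [lands on river]
river: ρ → (-5,5,7)
river: ρ → (7,9,-3)
river: ρ → (-3,9,7)
ρ-cycle length = 4 (tail of 1 descent step not counted)

4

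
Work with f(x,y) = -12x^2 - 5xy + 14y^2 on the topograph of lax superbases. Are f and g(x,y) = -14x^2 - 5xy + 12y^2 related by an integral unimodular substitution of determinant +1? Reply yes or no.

D₁ = 697, D₂ = 697
river cycle of f (length 10): (14, 5, -12), (-12, 19, 7), (7, 23, -6), (-6, 25, 3), (3, 23, -14), (-14, 5, 12), (12, 19, -7), (-7, 23, 6), (6, 25, -3), (-3, 23, 14)
river cycle of g (length 10): (12, 5, -14), (-14, 23, 3), (3, 25, -6), (-6, 23, 7), (7, 19, -12), (-12, 5, 14), (14, 23, -3), (-3, 25, 6), (6, 23, -7), (-7, 19, 12)
cycles differ ⇒ inequivalent

no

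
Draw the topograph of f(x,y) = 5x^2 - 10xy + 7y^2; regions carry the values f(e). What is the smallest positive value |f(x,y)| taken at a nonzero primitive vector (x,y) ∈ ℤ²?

translate: b→0 (≡-10 mod 10), so (5,-10,7)→(5,0,2)
flip: (5,0,2)→(2,0,5)
reduced (well bottom): (2,0,5) with a≤c, −a<b≤a
well minimum = a = 2

2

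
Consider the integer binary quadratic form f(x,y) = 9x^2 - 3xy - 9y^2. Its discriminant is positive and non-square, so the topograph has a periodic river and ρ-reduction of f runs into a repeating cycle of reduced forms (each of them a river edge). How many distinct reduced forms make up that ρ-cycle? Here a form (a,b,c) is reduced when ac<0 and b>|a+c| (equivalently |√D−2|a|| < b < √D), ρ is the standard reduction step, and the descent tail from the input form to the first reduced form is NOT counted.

D = 333, ⌊√D⌋ = 18
descent: ρ → (-9,3,9)  [lands on river]
river: ρ → (9,15,-3)
river: ρ → (-3,15,9)
river: ρ → (9,3,-9)
river: ρ → (-9,15,3)
river: ρ → (3,15,-9)
ρ-cycle length = 6 (tail of 1 descent step not counted)

6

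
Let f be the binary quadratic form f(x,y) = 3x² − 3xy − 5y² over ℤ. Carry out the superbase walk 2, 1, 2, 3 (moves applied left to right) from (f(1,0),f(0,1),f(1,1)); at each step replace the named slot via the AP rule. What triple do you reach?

start (3,-5,-5) = (f(1,0),f(0,1),f(1,1))
replace slot 2: 2·(3+(-5)) − (-5) = 1 → (3,1,-5)
replace slot 1: 2·(1+(-5)) − 3 = -11 → (-11,1,-5)
replace slot 2: 2·((-11)+(-5)) − 1 = -33 → (-11,-33,-5)
replace slot 3: 2·((-11)+(-33)) − (-5) = -83 → (-11,-33,-83)

-11,-33,-83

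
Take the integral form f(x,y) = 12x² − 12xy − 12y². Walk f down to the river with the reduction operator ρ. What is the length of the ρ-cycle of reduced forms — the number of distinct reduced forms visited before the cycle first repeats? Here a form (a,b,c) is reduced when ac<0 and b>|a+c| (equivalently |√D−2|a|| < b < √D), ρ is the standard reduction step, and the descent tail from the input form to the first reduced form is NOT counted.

D = 720, ⌊√D⌋ = 26
descent: ρ → (-12,12,12)  [lands on river]
river: ρ → (12,12,-12)
ρ-cycle length = 2 (tail of 1 descent step not counted)

2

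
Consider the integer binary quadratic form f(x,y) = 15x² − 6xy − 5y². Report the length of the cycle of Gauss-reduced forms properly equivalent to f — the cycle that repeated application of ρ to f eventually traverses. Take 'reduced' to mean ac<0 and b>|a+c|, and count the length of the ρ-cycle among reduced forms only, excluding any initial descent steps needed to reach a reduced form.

D = 336, ⌊√D⌋ = 18
descent: ρ → (-5,16,4)  [lands on river]
river: ρ → (4,16,-5)
river: ρ → (-5,14,7)
river: ρ → (7,14,-5)
ρ-cycle length = 4 (tail of 1 descent step not counted)

4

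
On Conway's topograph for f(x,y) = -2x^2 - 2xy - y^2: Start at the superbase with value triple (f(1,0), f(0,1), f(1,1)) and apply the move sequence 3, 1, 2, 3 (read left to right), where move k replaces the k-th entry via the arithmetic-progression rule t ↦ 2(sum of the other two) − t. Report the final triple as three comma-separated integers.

start (-2,-1,-5) = (f(1,0),f(0,1),f(1,1))
replace slot 3: 2·((-2)+(-1)) − (-5) = -1 → (-2,-1,-1)
replace slot 1: 2·((-1)+(-1)) − (-2) = -2 → (-2,-1,-1)
replace slot 2: 2·((-2)+(-1)) − (-1) = -5 → (-2,-5,-1)
replace slot 3: 2·((-2)+(-5)) − (-1) = -13 → (-2,-5,-13)

-2,-5,-13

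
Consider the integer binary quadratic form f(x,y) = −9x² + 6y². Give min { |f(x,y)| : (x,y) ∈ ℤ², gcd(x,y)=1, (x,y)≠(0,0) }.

descent: ρ → (6,12,-3)  [lands on river]
river: ρ → (-3,12,6)
closes: descent 1, river 2
min |a| on river = 3

3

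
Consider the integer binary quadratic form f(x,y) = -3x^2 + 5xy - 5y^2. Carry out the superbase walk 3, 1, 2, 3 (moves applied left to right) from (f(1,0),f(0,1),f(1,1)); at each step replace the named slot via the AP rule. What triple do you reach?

start (-3,-5,-3) = (f(1,0),f(0,1),f(1,1))
replace slot 3: 2·((-3)+(-5)) − (-3) = -13 → (-3,-5,-13)
replace slot 1: 2·((-5)+(-13)) − (-3) = -33 → (-33,-5,-13)
replace slot 2: 2·((-33)+(-13)) − (-5) = -87 → (-33,-87,-13)
replace slot 3: 2·((-33)+(-87)) − (-13) = -227 → (-33,-87,-227)

-33,-87,-227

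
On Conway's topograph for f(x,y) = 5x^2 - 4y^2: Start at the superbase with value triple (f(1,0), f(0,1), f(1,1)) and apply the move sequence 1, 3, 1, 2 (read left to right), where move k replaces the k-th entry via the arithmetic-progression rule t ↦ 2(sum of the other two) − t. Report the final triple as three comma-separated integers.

start (5,-4,1) = (f(1,0),f(0,1),f(1,1))
replace slot 1: 2·((-4)+1) − 5 = -11 → (-11,-4,1)
replace slot 3: 2·((-11)+(-4)) − 1 = -31 → (-11,-4,-31)
replace slot 1: 2·((-4)+(-31)) − (-11) = -59 → (-59,-4,-31)
replace slot 2: 2·((-59)+(-31)) − (-4) = -176 → (-59,-176,-31)

-59,-176,-31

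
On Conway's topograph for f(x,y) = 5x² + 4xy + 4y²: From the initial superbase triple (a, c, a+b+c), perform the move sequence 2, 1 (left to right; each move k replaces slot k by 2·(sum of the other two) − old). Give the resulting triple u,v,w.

start (5,4,13) = (f(1,0),f(0,1),f(1,1))
replace slot 2: 2·(5+13) − 4 = 32 → (5,32,13)
replace slot 1: 2·(32+13) − 5 = 85 → (85,32,13)

85,32,13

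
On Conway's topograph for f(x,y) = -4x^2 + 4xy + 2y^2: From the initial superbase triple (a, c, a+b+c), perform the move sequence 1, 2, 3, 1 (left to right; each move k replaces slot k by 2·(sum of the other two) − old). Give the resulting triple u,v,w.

start (-4,2,2) = (f(1,0),f(0,1),f(1,1))
replace slot 1: 2·(2+2) − (-4) = 12 → (12,2,2)
replace slot 2: 2·(12+2) − 2 = 26 → (12,26,2)
replace slot 3: 2·(12+26) − 2 = 74 → (12,26,74)
replace slot 1: 2·(26+74) − 12 = 188 → (188,26,74)

188,26,74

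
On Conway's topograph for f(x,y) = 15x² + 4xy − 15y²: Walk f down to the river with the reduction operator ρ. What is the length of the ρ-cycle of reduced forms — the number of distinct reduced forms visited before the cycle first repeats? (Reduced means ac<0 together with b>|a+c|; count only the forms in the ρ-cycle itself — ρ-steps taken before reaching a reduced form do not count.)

D = 916, ⌊√D⌋ = 30
river: ρ → (-15,26,4)
river: ρ → (4,30,-1)
river: ρ → (-1,30,4)
river: ρ → (4,26,-15)
river: ρ → (-15,4,15)
river: ρ → (15,26,-4)
river: ρ → (-4,30,1)
river: ρ → (1,30,-4)
river: ρ → (-4,26,15)
river: ρ → (15,4,-15)
ρ-cycle length = 10 (tail of 0 descent steps not counted)

10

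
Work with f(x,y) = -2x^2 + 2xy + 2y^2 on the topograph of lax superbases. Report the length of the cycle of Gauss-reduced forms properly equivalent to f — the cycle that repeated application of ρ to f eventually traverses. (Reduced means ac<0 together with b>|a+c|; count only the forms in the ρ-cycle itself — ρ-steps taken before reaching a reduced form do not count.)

D = 20, ⌊√D⌋ = 4
river: ρ → (2,2,-2)
river: ρ → (-2,2,2)
ρ-cycle length = 2 (tail of 0 descent steps not counted)

2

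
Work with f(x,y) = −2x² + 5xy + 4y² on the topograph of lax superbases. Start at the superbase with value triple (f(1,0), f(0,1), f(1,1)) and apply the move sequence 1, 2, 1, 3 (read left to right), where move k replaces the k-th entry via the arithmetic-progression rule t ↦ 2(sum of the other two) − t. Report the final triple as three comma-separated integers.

start (-2,4,7) = (f(1,0),f(0,1),f(1,1))
replace slot 1: 2·(4+7) − (-2) = 24 → (24,4,7)
replace slot 2: 2·(24+7) − 4 = 58 → (24,58,7)
replace slot 1: 2·(58+7) − 24 = 106 → (106,58,7)
replace slot 3: 2·(106+58) − 7 = 321 → (106,58,321)

106,58,321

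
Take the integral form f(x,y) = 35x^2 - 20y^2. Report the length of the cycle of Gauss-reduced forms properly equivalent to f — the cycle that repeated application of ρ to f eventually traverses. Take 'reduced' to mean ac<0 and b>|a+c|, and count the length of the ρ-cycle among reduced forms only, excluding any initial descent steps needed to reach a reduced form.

D = 2800, ⌊√D⌋ = 52
descent: ρ → (-20,40,15)  [lands on river]
river: ρ → (15,50,-5)
river: ρ → (-5,50,15)
river: ρ → (15,40,-20)
ρ-cycle length = 4 (tail of 1 descent step not counted)

4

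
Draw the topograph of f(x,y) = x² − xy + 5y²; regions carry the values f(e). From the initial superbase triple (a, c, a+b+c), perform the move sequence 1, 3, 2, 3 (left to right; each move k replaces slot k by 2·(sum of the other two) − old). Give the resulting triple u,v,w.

start (1,5,5) = (f(1,0),f(0,1),f(1,1))
replace slot 1: 2·(5+5) − 1 = 19 → (19,5,5)
replace slot 3: 2·(19+5) − 5 = 43 → (19,5,43)
replace slot 2: 2·(19+43) − 5 = 119 → (19,119,43)
replace slot 3: 2·(19+119) − 43 = 233 → (19,119,233)

19,119,233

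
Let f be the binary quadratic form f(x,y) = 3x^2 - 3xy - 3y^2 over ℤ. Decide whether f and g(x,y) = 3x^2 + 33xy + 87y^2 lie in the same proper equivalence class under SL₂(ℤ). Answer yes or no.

D₁ = 45, D₂ = 45
river cycle of f (length 2): (-3, 3, 3), (3, 3, -3)
river cycle of g (length 2): (3, 3, -3), (-3, 3, 3)
cycles coincide ⇒ equivalent

yes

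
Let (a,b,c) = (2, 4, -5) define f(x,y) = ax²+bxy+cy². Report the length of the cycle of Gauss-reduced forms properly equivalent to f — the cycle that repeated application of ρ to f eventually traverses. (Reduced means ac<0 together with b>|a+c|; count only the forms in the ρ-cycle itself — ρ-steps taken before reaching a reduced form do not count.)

D = 56, ⌊√D⌋ = 7
river: ρ → (-5,6,1)
river: ρ → (1,6,-5)
river: ρ → (-5,4,2)
river: ρ → (2,4,-5)
ρ-cycle length = 4 (tail of 0 descent steps not counted)

4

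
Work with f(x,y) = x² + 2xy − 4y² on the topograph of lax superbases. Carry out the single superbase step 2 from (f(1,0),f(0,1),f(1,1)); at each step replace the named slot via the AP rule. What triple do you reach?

start (1,-4,-1) = (f(1,0),f(0,1),f(1,1))
replace slot 2: 2·(1+(-1)) − (-4) = 4 → (1,4,-1)

1,4,-1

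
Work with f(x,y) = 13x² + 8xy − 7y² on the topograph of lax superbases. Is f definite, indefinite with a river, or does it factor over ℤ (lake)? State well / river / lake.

D = b²−4ac = 8² − 4·13·(-7) = 428
D > 0 non-square ⇒ indefinite ⇒ periodic river

river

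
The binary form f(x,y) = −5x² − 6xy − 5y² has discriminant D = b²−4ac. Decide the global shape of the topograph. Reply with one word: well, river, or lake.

D = b²−4ac = (-6)² − 4·(-5)·(-5) = -64
D < 0 ⇒ definite ⇒ every region one sign ⇒ single well

well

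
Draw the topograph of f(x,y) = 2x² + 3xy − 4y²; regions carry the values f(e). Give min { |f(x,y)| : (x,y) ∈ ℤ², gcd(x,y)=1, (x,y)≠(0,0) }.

river: ρ → (-4,5,1)
river: ρ → (1,5,-4)
river: ρ → (-4,3,2)
river: ρ → (2,5,-2)
river: ρ → (-2,3,4)
river: ρ → (4,5,-1)
river: ρ → (-1,5,4)
river: ρ → (4,3,-2)
river: ρ → (-2,5,2)
river: ρ → (2,3,-4)
closes: descent 0, river 10
min |a| on river = 1

1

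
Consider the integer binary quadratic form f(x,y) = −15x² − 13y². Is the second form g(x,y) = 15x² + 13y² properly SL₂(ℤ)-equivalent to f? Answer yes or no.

D₁ = -780, D₂ = -780
f is negative-definite; reduce −f:
−f: flip: (15,0,13)→(13,0,15)
−f: reduced (well bottom): (13,0,15) with a≤c, −a<b≤a
flip sign back: reduced form of f is (-13,0,-15)
g: flip: (15,0,13)→(13,0,15)
g: reduced (well bottom): (13,0,15) with a≤c, −a<b≤a
reduced forms (-13, 0, -15) vs (13, 0, 15) ⇒ inequivalent

no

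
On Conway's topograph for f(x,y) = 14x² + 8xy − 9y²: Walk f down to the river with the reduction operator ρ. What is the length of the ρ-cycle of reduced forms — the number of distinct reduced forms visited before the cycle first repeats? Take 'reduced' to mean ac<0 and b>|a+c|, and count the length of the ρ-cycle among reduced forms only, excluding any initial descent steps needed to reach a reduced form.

D = 568, ⌊√D⌋ = 23
river: ρ → (-9,10,13)
river: ρ → (13,16,-6)
river: ρ → (-6,20,7)
river: ρ → (7,22,-3)
river: ρ → (-3,20,14)
river: ρ → (14,8,-9)
ρ-cycle length = 6 (tail of 0 descent steps not counted)

6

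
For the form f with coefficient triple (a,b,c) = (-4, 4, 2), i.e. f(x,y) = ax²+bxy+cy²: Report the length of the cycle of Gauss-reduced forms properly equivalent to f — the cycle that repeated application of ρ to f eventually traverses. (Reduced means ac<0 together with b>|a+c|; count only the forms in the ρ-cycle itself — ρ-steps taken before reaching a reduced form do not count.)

D = 48, ⌊√D⌋ = 6
river: ρ → (2,4,-4)
river: ρ → (-4,4,2)
ρ-cycle length = 2 (tail of 0 descent steps not counted)

2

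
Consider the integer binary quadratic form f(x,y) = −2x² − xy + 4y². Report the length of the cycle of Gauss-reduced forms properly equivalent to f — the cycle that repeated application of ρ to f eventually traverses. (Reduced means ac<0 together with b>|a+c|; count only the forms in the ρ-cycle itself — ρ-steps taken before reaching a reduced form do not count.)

D = 33, ⌊√D⌋ = 5
descent: ρ → (4,1,-2)
descent: ρ → (-2,3,3)  [lands on river]
river: ρ → (3,3,-2)
river: ρ → (-2,5,1)
river: ρ → (1,5,-2)
ρ-cycle length = 4 (tail of 2 descent steps not counted)

4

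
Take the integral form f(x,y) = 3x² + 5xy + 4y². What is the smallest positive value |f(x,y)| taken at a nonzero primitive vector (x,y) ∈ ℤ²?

translate: b→-1 (≡5 mod 6), so (3,5,4)→(3,-1,2)
flip: (3,-1,2)→(2,1,3)
reduced (well bottom): (2,1,3) with a≤c, −a<b≤a
well minimum = a = 2

2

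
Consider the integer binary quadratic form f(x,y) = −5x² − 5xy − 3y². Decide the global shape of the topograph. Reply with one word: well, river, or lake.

D = b²−4ac = (-5)² − 4·(-5)·(-3) = -35
D < 0 ⇒ definite ⇒ every region one sign ⇒ single well

well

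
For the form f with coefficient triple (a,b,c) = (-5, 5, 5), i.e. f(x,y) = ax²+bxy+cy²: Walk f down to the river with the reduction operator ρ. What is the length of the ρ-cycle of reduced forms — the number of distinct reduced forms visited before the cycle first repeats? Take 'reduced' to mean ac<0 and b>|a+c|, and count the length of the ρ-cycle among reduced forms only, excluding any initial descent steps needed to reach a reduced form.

D = 125, ⌊√D⌋ = 11
river: ρ → (5,5,-5)
river: ρ → (-5,5,5)
ρ-cycle length = 2 (tail of 0 descent steps not counted)

2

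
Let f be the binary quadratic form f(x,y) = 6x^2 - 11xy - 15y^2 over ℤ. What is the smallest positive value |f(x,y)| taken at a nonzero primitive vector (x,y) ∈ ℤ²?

descent: ρ → (-15,11,6)  [lands on river]
river: ρ → (6,13,-13)
river: ρ → (-13,13,6)
river: ρ → (6,11,-15)
river: ρ → (-15,19,2)
river: ρ → (2,21,-5)
river: ρ → (-5,19,6)
river: ρ → (6,17,-8)
river: ρ → (-8,15,8)
river: ρ → (8,17,-6)
river: ρ → (-6,19,5)
river: ρ → (5,21,-2)
river: ρ → (-2,19,15)
river: ρ → (15,11,-6)
river: ρ → (-6,13,13)
river: ρ → (13,13,-6)
river: ρ → (-6,11,15)
river: ρ → (15,19,-2)
river: ρ → (-2,21,5)
river: ρ → (5,19,-6)
river: ρ → (-6,17,8)
river: ρ → (8,15,-8)
river: ρ → (-8,17,6)
river: ρ → (6,19,-5)
river: ρ → (-5,21,2)
river: ρ → (2,19,-15)
closes: descent 1, river 26
min |a| on river = 2

2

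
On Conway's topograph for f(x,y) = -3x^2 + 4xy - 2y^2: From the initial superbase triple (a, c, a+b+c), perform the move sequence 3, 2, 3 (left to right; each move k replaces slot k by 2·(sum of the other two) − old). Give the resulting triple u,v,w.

start (-3,-2,-1) = (f(1,0),f(0,1),f(1,1))
replace slot 3: 2·((-3)+(-2)) − (-1) = -9 → (-3,-2,-9)
replace slot 2: 2·((-3)+(-9)) − (-2) = -22 → (-3,-22,-9)
replace slot 3: 2·((-3)+(-22)) − (-9) = -41 → (-3,-22,-41)

-3,-22,-41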